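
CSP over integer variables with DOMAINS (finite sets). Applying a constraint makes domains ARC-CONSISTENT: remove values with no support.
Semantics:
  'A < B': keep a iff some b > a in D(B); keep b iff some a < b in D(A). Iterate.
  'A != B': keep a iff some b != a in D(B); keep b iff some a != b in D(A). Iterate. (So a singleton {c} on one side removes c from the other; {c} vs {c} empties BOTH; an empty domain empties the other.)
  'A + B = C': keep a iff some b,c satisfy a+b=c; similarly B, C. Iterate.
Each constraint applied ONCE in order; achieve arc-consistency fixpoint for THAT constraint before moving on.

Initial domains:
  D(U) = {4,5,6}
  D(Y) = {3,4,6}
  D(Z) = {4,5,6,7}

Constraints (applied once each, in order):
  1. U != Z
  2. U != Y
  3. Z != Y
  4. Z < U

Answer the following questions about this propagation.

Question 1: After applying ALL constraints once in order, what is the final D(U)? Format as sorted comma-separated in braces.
Constraint 1 (U != Z) on D(U)={4,5,6} D(Z)={4,5,6,7}: no change
Constraint 2 (U != Y) on D(U)={4,5,6} D(Y)={3,4,6}: no change
Constraint 3 (Z != Y) on D(Z)={4,5,6,7} D(Y)={3,4,6}: no change
Constraint 4 (Z < U) on D(Z)={4,5,6,7} D(U)={4,5,6}: Z {4,5,6,7}->{4,5}; U {4,5,6}->{5,6}
So after all 4 constraints: D(U) = {5,6}

Answer: {5,6}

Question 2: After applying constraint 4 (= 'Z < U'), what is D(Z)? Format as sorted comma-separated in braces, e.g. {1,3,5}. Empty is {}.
Answer: {4,5}

Derivation:
Constraint 1 (U != Z) on D(U)={4,5,6} D(Z)={4,5,6,7}: no change
Constraint 2 (U != Y) on D(U)={4,5,6} D(Y)={3,4,6}: no change
Constraint 3 (Z != Y) on D(Z)={4,5,6,7} D(Y)={3,4,6}: no change
Constraint 4 (Z < U) on D(Z)={4,5,6,7} D(U)={4,5,6}: Z {4,5,6,7}->{4,5}; U {4,5,6}->{5,6}
So after constraint 4: D(Z) = {4,5}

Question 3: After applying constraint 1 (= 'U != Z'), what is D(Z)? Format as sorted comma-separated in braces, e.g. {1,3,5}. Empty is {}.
Answer: {4,5,6,7}

Derivation:
Constraint 1 (U != Z) on D(U)={4,5,6} D(Z)={4,5,6,7}: no change
So after constraint 1: D(Z) = {4,5,6,7}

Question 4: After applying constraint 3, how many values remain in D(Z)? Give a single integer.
Constraint 1 (U != Z) on D(U)={4,5,6} D(Z)={4,5,6,7}: no change
Constraint 2 (U != Y) on D(U)={4,5,6} D(Y)={3,4,6}: no change
Constraint 3 (Z != Y) on D(Z)={4,5,6,7} D(Y)={3,4,6}: no change
So after constraint 3: D(Z)={4,5,6,7}, size = 4

Answer: 4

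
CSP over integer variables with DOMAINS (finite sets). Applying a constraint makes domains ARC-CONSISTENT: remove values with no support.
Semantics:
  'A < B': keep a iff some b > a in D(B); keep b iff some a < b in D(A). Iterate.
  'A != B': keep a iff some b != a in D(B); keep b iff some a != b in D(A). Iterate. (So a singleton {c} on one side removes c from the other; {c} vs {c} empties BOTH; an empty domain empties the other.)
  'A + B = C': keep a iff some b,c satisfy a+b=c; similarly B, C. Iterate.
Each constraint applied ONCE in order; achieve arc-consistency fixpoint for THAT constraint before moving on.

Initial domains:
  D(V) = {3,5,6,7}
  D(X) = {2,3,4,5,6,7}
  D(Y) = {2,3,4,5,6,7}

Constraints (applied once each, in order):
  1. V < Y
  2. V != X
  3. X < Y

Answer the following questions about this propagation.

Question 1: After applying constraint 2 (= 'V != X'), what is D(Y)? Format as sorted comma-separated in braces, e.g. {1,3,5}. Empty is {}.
Answer: {4,5,6,7}

Derivation:
Constraint 1 (V < Y) on D(V)={3,5,6,7} D(Y)={2,3,4,5,6,7}: V {3,5,6,7}->{3,5,6}; Y {2,3,4,5,6,7}->{4,5,6,7}
Constraint 2 (V != X) on D(V)={3,5,6} D(X)={2,3,4,5,6,7}: no change
So after constraint 2: D(Y) = {4,5,6,7}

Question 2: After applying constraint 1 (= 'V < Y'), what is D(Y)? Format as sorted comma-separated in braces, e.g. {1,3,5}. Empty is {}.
Answer: {4,5,6,7}

Derivation:
Constraint 1 (V < Y) on D(V)={3,5,6,7} D(Y)={2,3,4,5,6,7}: V {3,5,6,7}->{3,5,6}; Y {2,3,4,5,6,7}->{4,5,6,7}
So after constraint 1: D(Y) = {4,5,6,7}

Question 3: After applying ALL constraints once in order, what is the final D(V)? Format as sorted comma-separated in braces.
Constraint 1 (V < Y) on D(V)={3,5,6,7} D(Y)={2,3,4,5,6,7}: V {3,5,6,7}->{3,5,6}; Y {2,3,4,5,6,7}->{4,5,6,7}
Constraint 2 (V != X) on D(V)={3,5,6} D(X)={2,3,4,5,6,7}: no change
Constraint 3 (X < Y) on D(X)={2,3,4,5,6,7} D(Y)={4,5,6,7}: X {2,3,4,5,6,7}->{2,3,4,5,6}
So after all 3 constraints: D(V) = {3,5,6}

Answer: {3,5,6}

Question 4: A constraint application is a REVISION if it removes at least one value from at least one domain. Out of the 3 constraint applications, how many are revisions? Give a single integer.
Answer: 2

Derivation:
Constraint 1 (V < Y) on D(V)={3,5,6,7} D(Y)={2,3,4,5,6,7}: V {3,5,6,7}->{3,5,6}; Y {2,3,4,5,6,7}->{4,5,6,7} => REVISION
Constraint 2 (V != X) on D(V)={3,5,6} D(X)={2,3,4,5,6,7}: no change => not a revision
Constraint 3 (X < Y) on D(X)={2,3,4,5,6,7} D(Y)={4,5,6,7}: X {2,3,4,5,6,7}->{2,3,4,5,6} => REVISION
Total revisions = 2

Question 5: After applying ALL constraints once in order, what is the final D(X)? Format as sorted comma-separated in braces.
Answer: {2,3,4,5,6}

Derivation:
Constraint 1 (V < Y) on D(V)={3,5,6,7} D(Y)={2,3,4,5,6,7}: V {3,5,6,7}->{3,5,6}; Y {2,3,4,5,6,7}->{4,5,6,7}
Constraint 2 (V != X) on D(V)={3,5,6} D(X)={2,3,4,5,6,7}: no change
Constraint 3 (X < Y) on D(X)={2,3,4,5,6,7} D(Y)={4,5,6,7}: X {2,3,4,5,6,7}->{2,3,4,5,6}
So after all 3 constraints: D(X) = {2,3,4,5,6}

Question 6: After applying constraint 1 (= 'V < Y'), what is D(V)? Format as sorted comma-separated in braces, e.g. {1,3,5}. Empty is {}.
Answer: {3,5,6}

Derivation:
Constraint 1 (V < Y) on D(V)={3,5,6,7} D(Y)={2,3,4,5,6,7}: V {3,5,6,7}->{3,5,6}; Y {2,3,4,5,6,7}->{4,5,6,7}
So after constraint 1: D(V) = {3,5,6}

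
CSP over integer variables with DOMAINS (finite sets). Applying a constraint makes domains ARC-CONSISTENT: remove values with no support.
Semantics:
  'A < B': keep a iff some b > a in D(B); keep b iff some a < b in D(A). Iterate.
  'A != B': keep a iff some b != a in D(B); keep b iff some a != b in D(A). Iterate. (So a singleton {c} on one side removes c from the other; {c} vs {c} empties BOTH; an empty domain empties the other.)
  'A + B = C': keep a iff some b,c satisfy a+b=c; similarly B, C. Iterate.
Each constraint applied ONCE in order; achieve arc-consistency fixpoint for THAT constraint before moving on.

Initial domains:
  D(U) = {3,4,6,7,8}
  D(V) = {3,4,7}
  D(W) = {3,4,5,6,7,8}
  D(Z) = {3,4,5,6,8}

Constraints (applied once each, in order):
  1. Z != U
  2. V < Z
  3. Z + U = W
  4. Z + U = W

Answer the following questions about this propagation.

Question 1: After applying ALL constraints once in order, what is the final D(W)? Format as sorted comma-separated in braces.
Answer: {7,8}

Derivation:
Constraint 1 (Z != U) on D(Z)={3,4,5,6,8} D(U)={3,4,6,7,8}: no change
Constraint 2 (V < Z) on D(V)={3,4,7} D(Z)={3,4,5,6,8}: Z {3,4,5,6,8}->{4,5,6,8}
Constraint 3 (Z + U = W) on D(Z)={4,5,6,8} D(U)={3,4,6,7,8} D(W)={3,4,5,6,7,8}: Z {4,5,6,8}->{4,5}; U {3,4,6,7,8}->{3,4}; W {3,4,5,6,7,8}->{7,8}
Constraint 4 (Z + U = W) on D(Z)={4,5} D(U)={3,4} D(W)={7,8}: no change
So after all 4 constraints: D(W) = {7,8}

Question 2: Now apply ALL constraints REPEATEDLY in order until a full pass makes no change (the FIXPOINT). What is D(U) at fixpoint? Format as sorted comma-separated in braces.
pass 0 (initial): D(U)={3,4,6,7,8}
pass 1: U {3,4,6,7,8}->{3,4}; W {3,4,5,6,7,8}->{7,8}; Z {3,4,5,6,8}->{4,5}
pass 2: V {3,4,7}->{3,4}
pass 3: no change
Fixpoint after 3 passes: D(U) = {3,4}

Answer: {3,4}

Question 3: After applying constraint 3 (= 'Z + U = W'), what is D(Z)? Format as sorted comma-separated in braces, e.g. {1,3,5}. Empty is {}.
Constraint 1 (Z != U) on D(Z)={3,4,5,6,8} D(U)={3,4,6,7,8}: no change
Constraint 2 (V < Z) on D(V)={3,4,7} D(Z)={3,4,5,6,8}: Z {3,4,5,6,8}->{4,5,6,8}
Constraint 3 (Z + U = W) on D(Z)={4,5,6,8} D(U)={3,4,6,7,8} D(W)={3,4,5,6,7,8}: Z {4,5,6,8}->{4,5}; U {3,4,6,7,8}->{3,4}; W {3,4,5,6,7,8}->{7,8}
So after constraint 3: D(Z) = {4,5}

Answer: {4,5}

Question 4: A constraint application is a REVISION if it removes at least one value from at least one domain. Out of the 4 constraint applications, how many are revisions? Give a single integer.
Answer: 2

Derivation:
Constraint 1 (Z != U) on D(Z)={3,4,5,6,8} D(U)={3,4,6,7,8}: no change => not a revision
Constraint 2 (V < Z) on D(V)={3,4,7} D(Z)={3,4,5,6,8}: Z {3,4,5,6,8}->{4,5,6,8} => REVISION
Constraint 3 (Z + U = W) on D(Z)={4,5,6,8} D(U)={3,4,6,7,8} D(W)={3,4,5,6,7,8}: Z {4,5,6,8}->{4,5}; U {3,4,6,7,8}->{3,4}; W {3,4,5,6,7,8}->{7,8} => REVISION
Constraint 4 (Z + U = W) on D(Z)={4,5} D(U)={3,4} D(W)={7,8}: no change => not a revision
Total revisions = 2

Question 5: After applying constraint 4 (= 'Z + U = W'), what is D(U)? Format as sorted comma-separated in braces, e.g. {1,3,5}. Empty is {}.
Constraint 1 (Z != U) on D(Z)={3,4,5,6,8} D(U)={3,4,6,7,8}: no change
Constraint 2 (V < Z) on D(V)={3,4,7} D(Z)={3,4,5,6,8}: Z {3,4,5,6,8}->{4,5,6,8}
Constraint 3 (Z + U = W) on D(Z)={4,5,6,8} D(U)={3,4,6,7,8} D(W)={3,4,5,6,7,8}: Z {4,5,6,8}->{4,5}; U {3,4,6,7,8}->{3,4}; W {3,4,5,6,7,8}->{7,8}
Constraint 4 (Z + U = W) on D(Z)={4,5} D(U)={3,4} D(W)={7,8}: no change
So after constraint 4: D(U) = {3,4}

Answer: {3,4}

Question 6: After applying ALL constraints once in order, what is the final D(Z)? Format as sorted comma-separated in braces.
Constraint 1 (Z != U) on D(Z)={3,4,5,6,8} D(U)={3,4,6,7,8}: no change
Constraint 2 (V < Z) on D(V)={3,4,7} D(Z)={3,4,5,6,8}: Z {3,4,5,6,8}->{4,5,6,8}
Constraint 3 (Z + U = W) on D(Z)={4,5,6,8} D(U)={3,4,6,7,8} D(W)={3,4,5,6,7,8}: Z {4,5,6,8}->{4,5}; U {3,4,6,7,8}->{3,4}; W {3,4,5,6,7,8}->{7,8}
Constraint 4 (Z + U = W) on D(Z)={4,5} D(U)={3,4} D(W)={7,8}: no change
So after all 4 constraints: D(Z) = {4,5}

Answer: {4,5}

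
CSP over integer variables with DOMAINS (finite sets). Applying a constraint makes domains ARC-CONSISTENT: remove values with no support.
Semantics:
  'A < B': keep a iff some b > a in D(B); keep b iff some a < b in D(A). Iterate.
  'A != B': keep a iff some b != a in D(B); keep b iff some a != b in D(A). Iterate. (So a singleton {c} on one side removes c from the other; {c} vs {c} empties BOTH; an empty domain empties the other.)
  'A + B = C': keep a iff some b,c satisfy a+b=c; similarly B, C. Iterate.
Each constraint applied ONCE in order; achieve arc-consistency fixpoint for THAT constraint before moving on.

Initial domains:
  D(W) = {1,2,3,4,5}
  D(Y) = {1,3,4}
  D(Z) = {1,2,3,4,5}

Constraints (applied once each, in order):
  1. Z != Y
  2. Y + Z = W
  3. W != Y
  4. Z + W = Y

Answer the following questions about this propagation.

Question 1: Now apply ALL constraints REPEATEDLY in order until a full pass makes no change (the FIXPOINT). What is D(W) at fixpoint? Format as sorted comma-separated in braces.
pass 0 (initial): D(W)={1,2,3,4,5}
pass 1: W {1,2,3,4,5}->{2,3}; Y {1,3,4}->{3,4}; Z {1,2,3,4,5}->{1,2}
pass 2: W {2,3}->{}; Y {3,4}->{}; Z {1,2}->{}
pass 3: no change
Fixpoint after 3 passes: D(W) = {}

Answer: {}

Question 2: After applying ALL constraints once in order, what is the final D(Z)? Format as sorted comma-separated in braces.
Answer: {1,2}

Derivation:
Constraint 1 (Z != Y) on D(Z)={1,2,3,4,5} D(Y)={1,3,4}: no change
Constraint 2 (Y + Z = W) on D(Y)={1,3,4} D(Z)={1,2,3,4,5} D(W)={1,2,3,4,5}: Z {1,2,3,4,5}->{1,2,3,4}; W {1,2,3,4,5}->{2,3,4,5}
Constraint 3 (W != Y) on D(W)={2,3,4,5} D(Y)={1,3,4}: no change
Constraint 4 (Z + W = Y) on D(Z)={1,2,3,4} D(W)={2,3,4,5} D(Y)={1,3,4}: Z {1,2,3,4}->{1,2}; W {2,3,4,5}->{2,3}; Y {1,3,4}->{3,4}
So after all 4 constraints: D(Z) = {1,2}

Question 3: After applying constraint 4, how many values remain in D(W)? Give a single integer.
Answer: 2

Derivation:
Constraint 1 (Z != Y) on D(Z)={1,2,3,4,5} D(Y)={1,3,4}: no change
Constraint 2 (Y + Z = W) on D(Y)={1,3,4} D(Z)={1,2,3,4,5} D(W)={1,2,3,4,5}: Z {1,2,3,4,5}->{1,2,3,4}; W {1,2,3,4,5}->{2,3,4,5}
Constraint 3 (W != Y) on D(W)={2,3,4,5} D(Y)={1,3,4}: no change
Constraint 4 (Z + W = Y) on D(Z)={1,2,3,4} D(W)={2,3,4,5} D(Y)={1,3,4}: Z {1,2,3,4}->{1,2}; W {2,3,4,5}->{2,3}; Y {1,3,4}->{3,4}
So after constraint 4: D(W)={2,3}, size = 2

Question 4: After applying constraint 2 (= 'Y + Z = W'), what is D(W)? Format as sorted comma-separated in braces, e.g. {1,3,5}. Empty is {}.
Answer: {2,3,4,5}

Derivation:
Constraint 1 (Z != Y) on D(Z)={1,2,3,4,5} D(Y)={1,3,4}: no change
Constraint 2 (Y + Z = W) on D(Y)={1,3,4} D(Z)={1,2,3,4,5} D(W)={1,2,3,4,5}: Z {1,2,3,4,5}->{1,2,3,4}; W {1,2,3,4,5}->{2,3,4,5}
So after constraint 2: D(W) = {2,3,4,5}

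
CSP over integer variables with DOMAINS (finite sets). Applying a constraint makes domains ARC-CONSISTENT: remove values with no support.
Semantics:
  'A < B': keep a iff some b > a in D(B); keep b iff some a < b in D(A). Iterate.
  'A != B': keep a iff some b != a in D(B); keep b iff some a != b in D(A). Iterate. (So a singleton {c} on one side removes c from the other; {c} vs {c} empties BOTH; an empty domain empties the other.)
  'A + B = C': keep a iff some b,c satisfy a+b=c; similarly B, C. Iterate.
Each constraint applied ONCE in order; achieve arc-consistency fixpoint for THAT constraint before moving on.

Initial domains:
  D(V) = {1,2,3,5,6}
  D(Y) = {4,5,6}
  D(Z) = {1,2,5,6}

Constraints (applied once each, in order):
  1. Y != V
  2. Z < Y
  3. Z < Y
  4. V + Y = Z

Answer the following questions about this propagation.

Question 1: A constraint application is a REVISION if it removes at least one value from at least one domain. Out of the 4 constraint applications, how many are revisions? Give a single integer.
Answer: 2

Derivation:
Constraint 1 (Y != V) on D(Y)={4,5,6} D(V)={1,2,3,5,6}: no change => not a revision
Constraint 2 (Z < Y) on D(Z)={1,2,5,6} D(Y)={4,5,6}: Z {1,2,5,6}->{1,2,5} => REVISION
Constraint 3 (Z < Y) on D(Z)={1,2,5} D(Y)={4,5,6}: no change => not a revision
Constraint 4 (V + Y = Z) on D(V)={1,2,3,5,6} D(Y)={4,5,6} D(Z)={1,2,5}: V {1,2,3,5,6}->{1}; Y {4,5,6}->{4}; Z {1,2,5}->{5} => REVISION
Total revisions = 2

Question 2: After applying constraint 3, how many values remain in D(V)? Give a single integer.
Constraint 1 (Y != V) on D(Y)={4,5,6} D(V)={1,2,3,5,6}: no change
Constraint 2 (Z < Y) on D(Z)={1,2,5,6} D(Y)={4,5,6}: Z {1,2,5,6}->{1,2,5}
Constraint 3 (Z < Y) on D(Z)={1,2,5} D(Y)={4,5,6}: no change
So after constraint 3: D(V)={1,2,3,5,6}, size = 5

Answer: 5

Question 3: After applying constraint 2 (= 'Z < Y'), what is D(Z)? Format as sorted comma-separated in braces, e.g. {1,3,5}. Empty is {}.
Constraint 1 (Y != V) on D(Y)={4,5,6} D(V)={1,2,3,5,6}: no change
Constraint 2 (Z < Y) on D(Z)={1,2,5,6} D(Y)={4,5,6}: Z {1,2,5,6}->{1,2,5}
So after constraint 2: D(Z) = {1,2,5}

Answer: {1,2,5}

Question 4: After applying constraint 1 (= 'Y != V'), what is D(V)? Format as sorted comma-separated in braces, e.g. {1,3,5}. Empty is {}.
Constraint 1 (Y != V) on D(Y)={4,5,6} D(V)={1,2,3,5,6}: no change
So after constraint 1: D(V) = {1,2,3,5,6}

Answer: {1,2,3,5,6}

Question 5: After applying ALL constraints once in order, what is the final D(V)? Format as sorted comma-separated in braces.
Constraint 1 (Y != V) on D(Y)={4,5,6} D(V)={1,2,3,5,6}: no change
Constraint 2 (Z < Y) on D(Z)={1,2,5,6} D(Y)={4,5,6}: Z {1,2,5,6}->{1,2,5}
Constraint 3 (Z < Y) on D(Z)={1,2,5} D(Y)={4,5,6}: no change
Constraint 4 (V + Y = Z) on D(V)={1,2,3,5,6} D(Y)={4,5,6} D(Z)={1,2,5}: V {1,2,3,5,6}->{1}; Y {4,5,6}->{4}; Z {1,2,5}->{5}
So after all 4 constraints: D(V) = {1}

Answer: {1}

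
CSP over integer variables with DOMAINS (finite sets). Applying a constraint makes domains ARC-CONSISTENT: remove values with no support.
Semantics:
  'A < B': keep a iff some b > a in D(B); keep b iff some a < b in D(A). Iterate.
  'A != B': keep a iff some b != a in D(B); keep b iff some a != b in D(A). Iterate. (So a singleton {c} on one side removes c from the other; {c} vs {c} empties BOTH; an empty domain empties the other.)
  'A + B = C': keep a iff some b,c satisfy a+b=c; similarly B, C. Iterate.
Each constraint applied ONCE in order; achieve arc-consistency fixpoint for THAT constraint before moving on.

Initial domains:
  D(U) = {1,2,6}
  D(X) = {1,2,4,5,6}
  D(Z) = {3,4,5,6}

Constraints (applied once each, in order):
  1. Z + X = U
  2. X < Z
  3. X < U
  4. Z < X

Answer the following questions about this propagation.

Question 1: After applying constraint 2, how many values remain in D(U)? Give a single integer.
Constraint 1 (Z + X = U) on D(Z)={3,4,5,6} D(X)={1,2,4,5,6} D(U)={1,2,6}: Z {3,4,5,6}->{4,5}; X {1,2,4,5,6}->{1,2}; U {1,2,6}->{6}
Constraint 2 (X < Z) on D(X)={1,2} D(Z)={4,5}: no change
So after constraint 2: D(U)={6}, size = 1

Answer: 1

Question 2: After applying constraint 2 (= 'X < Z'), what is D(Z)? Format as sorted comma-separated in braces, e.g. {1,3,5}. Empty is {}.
Answer: {4,5}

Derivation:
Constraint 1 (Z + X = U) on D(Z)={3,4,5,6} D(X)={1,2,4,5,6} D(U)={1,2,6}: Z {3,4,5,6}->{4,5}; X {1,2,4,5,6}->{1,2}; U {1,2,6}->{6}
Constraint 2 (X < Z) on D(X)={1,2} D(Z)={4,5}: no change
So after constraint 2: D(Z) = {4,5}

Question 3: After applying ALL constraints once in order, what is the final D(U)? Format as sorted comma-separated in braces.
Constraint 1 (Z + X = U) on D(Z)={3,4,5,6} D(X)={1,2,4,5,6} D(U)={1,2,6}: Z {3,4,5,6}->{4,5}; X {1,2,4,5,6}->{1,2}; U {1,2,6}->{6}
Constraint 2 (X < Z) on D(X)={1,2} D(Z)={4,5}: no change
Constraint 3 (X < U) on D(X)={1,2} D(U)={6}: no change
Constraint 4 (Z < X) on D(Z)={4,5} D(X)={1,2}: Z {4,5}->{}; X {1,2}->{}
So after all 4 constraints: D(U) = {6}

Answer: {6}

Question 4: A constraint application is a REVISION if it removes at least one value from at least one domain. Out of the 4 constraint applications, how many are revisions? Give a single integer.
Answer: 2

Derivation:
Constraint 1 (Z + X = U) on D(Z)={3,4,5,6} D(X)={1,2,4,5,6} D(U)={1,2,6}: Z {3,4,5,6}->{4,5}; X {1,2,4,5,6}->{1,2}; U {1,2,6}->{6} => REVISION
Constraint 2 (X < Z) on D(X)={1,2} D(Z)={4,5}: no change => not a revision
Constraint 3 (X < U) on D(X)={1,2} D(U)={6}: no change => not a revision
Constraint 4 (Z < X) on D(Z)={4,5} D(X)={1,2}: Z {4,5}->{}; X {1,2}->{} => REVISION
Total revisions = 2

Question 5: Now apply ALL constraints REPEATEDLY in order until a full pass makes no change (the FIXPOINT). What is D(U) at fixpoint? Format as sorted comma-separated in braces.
Answer: {}

Derivation:
pass 0 (initial): D(U)={1,2,6}
pass 1: U {1,2,6}->{6}; X {1,2,4,5,6}->{}; Z {3,4,5,6}->{}
pass 2: U {6}->{}
pass 3: no change
Fixpoint after 3 passes: D(U) = {}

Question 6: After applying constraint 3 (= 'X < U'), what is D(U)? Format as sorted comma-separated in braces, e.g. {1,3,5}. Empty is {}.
Answer: {6}

Derivation:
Constraint 1 (Z + X = U) on D(Z)={3,4,5,6} D(X)={1,2,4,5,6} D(U)={1,2,6}: Z {3,4,5,6}->{4,5}; X {1,2,4,5,6}->{1,2}; U {1,2,6}->{6}
Constraint 2 (X < Z) on D(X)={1,2} D(Z)={4,5}: no change
Constraint 3 (X < U) on D(X)={1,2} D(U)={6}: no change
So after constraint 3: D(U) = {6}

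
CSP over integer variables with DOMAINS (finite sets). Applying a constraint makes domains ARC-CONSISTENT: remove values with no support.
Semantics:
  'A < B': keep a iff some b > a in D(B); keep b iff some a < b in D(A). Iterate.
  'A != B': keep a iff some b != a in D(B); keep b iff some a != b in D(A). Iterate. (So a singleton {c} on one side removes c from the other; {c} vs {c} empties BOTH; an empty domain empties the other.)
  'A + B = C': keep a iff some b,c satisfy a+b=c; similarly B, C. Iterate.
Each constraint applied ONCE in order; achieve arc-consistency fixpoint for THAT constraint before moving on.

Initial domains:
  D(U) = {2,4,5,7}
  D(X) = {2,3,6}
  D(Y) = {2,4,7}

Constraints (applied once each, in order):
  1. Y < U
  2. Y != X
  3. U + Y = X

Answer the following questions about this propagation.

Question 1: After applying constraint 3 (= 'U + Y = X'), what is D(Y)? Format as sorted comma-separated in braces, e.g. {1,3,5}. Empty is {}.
Constraint 1 (Y < U) on D(Y)={2,4,7} D(U)={2,4,5,7}: Y {2,4,7}->{2,4}; U {2,4,5,7}->{4,5,7}
Constraint 2 (Y != X) on D(Y)={2,4} D(X)={2,3,6}: no change
Constraint 3 (U + Y = X) on D(U)={4,5,7} D(Y)={2,4} D(X)={2,3,6}: U {4,5,7}->{4}; Y {2,4}->{2}; X {2,3,6}->{6}
So after constraint 3: D(Y) = {2}

Answer: {2}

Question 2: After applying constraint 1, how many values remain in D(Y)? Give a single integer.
Answer: 2

Derivation:
Constraint 1 (Y < U) on D(Y)={2,4,7} D(U)={2,4,5,7}: Y {2,4,7}->{2,4}; U {2,4,5,7}->{4,5,7}
So after constraint 1: D(Y)={2,4}, size = 2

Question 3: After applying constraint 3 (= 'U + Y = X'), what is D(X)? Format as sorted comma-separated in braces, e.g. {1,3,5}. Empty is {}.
Constraint 1 (Y < U) on D(Y)={2,4,7} D(U)={2,4,5,7}: Y {2,4,7}->{2,4}; U {2,4,5,7}->{4,5,7}
Constraint 2 (Y != X) on D(Y)={2,4} D(X)={2,3,6}: no change
Constraint 3 (U + Y = X) on D(U)={4,5,7} D(Y)={2,4} D(X)={2,3,6}: U {4,5,7}->{4}; Y {2,4}->{2}; X {2,3,6}->{6}
So after constraint 3: D(X) = {6}

Answer: {6}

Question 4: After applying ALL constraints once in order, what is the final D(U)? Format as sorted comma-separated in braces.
Constraint 1 (Y < U) on D(Y)={2,4,7} D(U)={2,4,5,7}: Y {2,4,7}->{2,4}; U {2,4,5,7}->{4,5,7}
Constraint 2 (Y != X) on D(Y)={2,4} D(X)={2,3,6}: no change
Constraint 3 (U + Y = X) on D(U)={4,5,7} D(Y)={2,4} D(X)={2,3,6}: U {4,5,7}->{4}; Y {2,4}->{2}; X {2,3,6}->{6}
So after all 3 constraints: D(U) = {4}

Answer: {4}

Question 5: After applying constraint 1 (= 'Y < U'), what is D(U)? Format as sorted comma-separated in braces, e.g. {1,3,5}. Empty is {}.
Answer: {4,5,7}

Derivation:
Constraint 1 (Y < U) on D(Y)={2,4,7} D(U)={2,4,5,7}: Y {2,4,7}->{2,4}; U {2,4,5,7}->{4,5,7}
So after constraint 1: D(U) = {4,5,7}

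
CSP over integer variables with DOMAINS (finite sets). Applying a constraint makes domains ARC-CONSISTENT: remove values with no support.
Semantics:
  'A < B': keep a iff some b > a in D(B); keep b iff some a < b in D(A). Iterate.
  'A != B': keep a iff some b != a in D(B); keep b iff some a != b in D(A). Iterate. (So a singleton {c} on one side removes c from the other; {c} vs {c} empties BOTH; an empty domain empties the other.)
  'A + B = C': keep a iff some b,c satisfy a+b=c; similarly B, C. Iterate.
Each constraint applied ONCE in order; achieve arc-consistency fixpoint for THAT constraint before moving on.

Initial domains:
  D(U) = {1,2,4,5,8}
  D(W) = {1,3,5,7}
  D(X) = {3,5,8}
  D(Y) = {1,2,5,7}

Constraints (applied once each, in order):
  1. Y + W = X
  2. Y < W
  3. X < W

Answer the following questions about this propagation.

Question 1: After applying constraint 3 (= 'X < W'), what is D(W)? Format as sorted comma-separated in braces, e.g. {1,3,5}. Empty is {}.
Answer: {7}

Derivation:
Constraint 1 (Y + W = X) on D(Y)={1,2,5,7} D(W)={1,3,5,7} D(X)={3,5,8}: W {1,3,5,7}->{1,3,7}
Constraint 2 (Y < W) on D(Y)={1,2,5,7} D(W)={1,3,7}: Y {1,2,5,7}->{1,2,5}; W {1,3,7}->{3,7}
Constraint 3 (X < W) on D(X)={3,5,8} D(W)={3,7}: X {3,5,8}->{3,5}; W {3,7}->{7}
So after constraint 3: D(W) = {7}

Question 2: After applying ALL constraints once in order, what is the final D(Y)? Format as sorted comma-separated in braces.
Constraint 1 (Y + W = X) on D(Y)={1,2,5,7} D(W)={1,3,5,7} D(X)={3,5,8}: W {1,3,5,7}->{1,3,7}
Constraint 2 (Y < W) on D(Y)={1,2,5,7} D(W)={1,3,7}: Y {1,2,5,7}->{1,2,5}; W {1,3,7}->{3,7}
Constraint 3 (X < W) on D(X)={3,5,8} D(W)={3,7}: X {3,5,8}->{3,5}; W {3,7}->{7}
So after all 3 constraints: D(Y) = {1,2,5}

Answer: {1,2,5}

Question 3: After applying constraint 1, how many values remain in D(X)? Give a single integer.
Answer: 3

Derivation:
Constraint 1 (Y + W = X) on D(Y)={1,2,5,7} D(W)={1,3,5,7} D(X)={3,5,8}: W {1,3,5,7}->{1,3,7}
So after constraint 1: D(X)={3,5,8}, size = 3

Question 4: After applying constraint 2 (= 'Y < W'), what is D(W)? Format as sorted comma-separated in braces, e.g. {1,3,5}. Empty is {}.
Constraint 1 (Y + W = X) on D(Y)={1,2,5,7} D(W)={1,3,5,7} D(X)={3,5,8}: W {1,3,5,7}->{1,3,7}
Constraint 2 (Y < W) on D(Y)={1,2,5,7} D(W)={1,3,7}: Y {1,2,5,7}->{1,2,5}; W {1,3,7}->{3,7}
So after constraint 2: D(W) = {3,7}

Answer: {3,7}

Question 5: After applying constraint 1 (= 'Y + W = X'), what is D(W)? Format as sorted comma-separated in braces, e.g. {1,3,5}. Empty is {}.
Constraint 1 (Y + W = X) on D(Y)={1,2,5,7} D(W)={1,3,5,7} D(X)={3,5,8}: W {1,3,5,7}->{1,3,7}
So after constraint 1: D(W) = {1,3,7}

Answer: {1,3,7}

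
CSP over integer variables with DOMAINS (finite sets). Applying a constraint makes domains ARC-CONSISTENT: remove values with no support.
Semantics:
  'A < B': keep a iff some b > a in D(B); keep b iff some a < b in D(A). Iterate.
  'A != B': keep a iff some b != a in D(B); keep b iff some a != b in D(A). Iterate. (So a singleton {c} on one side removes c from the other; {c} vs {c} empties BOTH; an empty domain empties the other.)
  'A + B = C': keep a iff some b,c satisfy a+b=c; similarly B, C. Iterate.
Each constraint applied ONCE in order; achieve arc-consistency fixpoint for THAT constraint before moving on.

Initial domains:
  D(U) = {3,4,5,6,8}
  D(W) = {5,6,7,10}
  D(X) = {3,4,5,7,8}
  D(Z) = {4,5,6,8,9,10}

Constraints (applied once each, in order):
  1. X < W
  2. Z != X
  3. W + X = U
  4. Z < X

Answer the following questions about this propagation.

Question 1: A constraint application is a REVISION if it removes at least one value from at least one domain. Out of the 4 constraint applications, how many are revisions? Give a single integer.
Answer: 2

Derivation:
Constraint 1 (X < W) on D(X)={3,4,5,7,8} D(W)={5,6,7,10}: no change => not a revision
Constraint 2 (Z != X) on D(Z)={4,5,6,8,9,10} D(X)={3,4,5,7,8}: no change => not a revision
Constraint 3 (W + X = U) on D(W)={5,6,7,10} D(X)={3,4,5,7,8} D(U)={3,4,5,6,8}: W {5,6,7,10}->{5}; X {3,4,5,7,8}->{3}; U {3,4,5,6,8}->{8} => REVISION
Constraint 4 (Z < X) on D(Z)={4,5,6,8,9,10} D(X)={3}: Z {4,5,6,8,9,10}->{}; X {3}->{} => REVISION
Total revisions = 2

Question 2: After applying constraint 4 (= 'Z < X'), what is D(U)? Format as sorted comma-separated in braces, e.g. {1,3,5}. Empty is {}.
Constraint 1 (X < W) on D(X)={3,4,5,7,8} D(W)={5,6,7,10}: no change
Constraint 2 (Z != X) on D(Z)={4,5,6,8,9,10} D(X)={3,4,5,7,8}: no change
Constraint 3 (W + X = U) on D(W)={5,6,7,10} D(X)={3,4,5,7,8} D(U)={3,4,5,6,8}: W {5,6,7,10}->{5}; X {3,4,5,7,8}->{3}; U {3,4,5,6,8}->{8}
Constraint 4 (Z < X) on D(Z)={4,5,6,8,9,10} D(X)={3}: Z {4,5,6,8,9,10}->{}; X {3}->{}
So after constraint 4: D(U) = {8}

Answer: {8}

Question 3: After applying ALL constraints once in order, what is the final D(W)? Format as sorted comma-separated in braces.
Answer: {5}

Derivation:
Constraint 1 (X < W) on D(X)={3,4,5,7,8} D(W)={5,6,7,10}: no change
Constraint 2 (Z != X) on D(Z)={4,5,6,8,9,10} D(X)={3,4,5,7,8}: no change
Constraint 3 (W + X = U) on D(W)={5,6,7,10} D(X)={3,4,5,7,8} D(U)={3,4,5,6,8}: W {5,6,7,10}->{5}; X {3,4,5,7,8}->{3}; U {3,4,5,6,8}->{8}
Constraint 4 (Z < X) on D(Z)={4,5,6,8,9,10} D(X)={3}: Z {4,5,6,8,9,10}->{}; X {3}->{}
So after all 4 constraints: D(W) = {5}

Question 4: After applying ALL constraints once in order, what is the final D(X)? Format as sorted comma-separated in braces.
Answer: {}

Derivation:
Constraint 1 (X < W) on D(X)={3,4,5,7,8} D(W)={5,6,7,10}: no change
Constraint 2 (Z != X) on D(Z)={4,5,6,8,9,10} D(X)={3,4,5,7,8}: no change
Constraint 3 (W + X = U) on D(W)={5,6,7,10} D(X)={3,4,5,7,8} D(U)={3,4,5,6,8}: W {5,6,7,10}->{5}; X {3,4,5,7,8}->{3}; U {3,4,5,6,8}->{8}
Constraint 4 (Z < X) on D(Z)={4,5,6,8,9,10} D(X)={3}: Z {4,5,6,8,9,10}->{}; X {3}->{}
So after all 4 constraints: D(X) = {}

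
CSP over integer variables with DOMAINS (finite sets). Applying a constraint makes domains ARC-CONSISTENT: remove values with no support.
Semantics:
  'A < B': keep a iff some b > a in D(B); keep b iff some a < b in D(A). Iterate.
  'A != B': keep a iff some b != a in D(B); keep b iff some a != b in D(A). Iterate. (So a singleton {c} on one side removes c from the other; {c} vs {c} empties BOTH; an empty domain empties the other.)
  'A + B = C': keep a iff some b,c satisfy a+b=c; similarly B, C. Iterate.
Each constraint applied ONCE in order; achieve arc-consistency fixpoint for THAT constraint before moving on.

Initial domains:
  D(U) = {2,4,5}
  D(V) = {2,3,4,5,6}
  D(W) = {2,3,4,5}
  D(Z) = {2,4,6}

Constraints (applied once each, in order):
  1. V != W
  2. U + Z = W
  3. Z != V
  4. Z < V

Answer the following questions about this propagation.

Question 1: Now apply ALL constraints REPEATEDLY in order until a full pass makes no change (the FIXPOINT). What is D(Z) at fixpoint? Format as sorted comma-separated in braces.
Answer: {2}

Derivation:
pass 0 (initial): D(Z)={2,4,6}
pass 1: U {2,4,5}->{2}; V {2,3,4,5,6}->{3,4,5,6}; W {2,3,4,5}->{4}; Z {2,4,6}->{2}
pass 2: V {3,4,5,6}->{3,5,6}
pass 3: no change
Fixpoint after 3 passes: D(Z) = {2}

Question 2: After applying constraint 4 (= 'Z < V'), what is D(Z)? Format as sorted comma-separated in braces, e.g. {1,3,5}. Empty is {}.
Constraint 1 (V != W) on D(V)={2,3,4,5,6} D(W)={2,3,4,5}: no change
Constraint 2 (U + Z = W) on D(U)={2,4,5} D(Z)={2,4,6} D(W)={2,3,4,5}: U {2,4,5}->{2}; Z {2,4,6}->{2}; W {2,3,4,5}->{4}
Constraint 3 (Z != V) on D(Z)={2} D(V)={2,3,4,5,6}: V {2,3,4,5,6}->{3,4,5,6}
Constraint 4 (Z < V) on D(Z)={2} D(V)={3,4,5,6}: no change
So after constraint 4: D(Z) = {2}

Answer: {2}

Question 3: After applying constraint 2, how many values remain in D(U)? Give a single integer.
Constraint 1 (V != W) on D(V)={2,3,4,5,6} D(W)={2,3,4,5}: no change
Constraint 2 (U + Z = W) on D(U)={2,4,5} D(Z)={2,4,6} D(W)={2,3,4,5}: U {2,4,5}->{2}; Z {2,4,6}->{2}; W {2,3,4,5}->{4}
So after constraint 2: D(U)={2}, size = 1

Answer: 1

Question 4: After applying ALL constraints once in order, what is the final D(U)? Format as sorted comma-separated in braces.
Constraint 1 (V != W) on D(V)={2,3,4,5,6} D(W)={2,3,4,5}: no change
Constraint 2 (U + Z = W) on D(U)={2,4,5} D(Z)={2,4,6} D(W)={2,3,4,5}: U {2,4,5}->{2}; Z {2,4,6}->{2}; W {2,3,4,5}->{4}
Constraint 3 (Z != V) on D(Z)={2} D(V)={2,3,4,5,6}: V {2,3,4,5,6}->{3,4,5,6}
Constraint 4 (Z < V) on D(Z)={2} D(V)={3,4,5,6}: no change
So after all 4 constraints: D(U) = {2}

Answer: {2}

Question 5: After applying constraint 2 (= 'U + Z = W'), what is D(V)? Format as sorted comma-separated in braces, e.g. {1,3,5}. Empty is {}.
Constraint 1 (V != W) on D(V)={2,3,4,5,6} D(W)={2,3,4,5}: no change
Constraint 2 (U + Z = W) on D(U)={2,4,5} D(Z)={2,4,6} D(W)={2,3,4,5}: U {2,4,5}->{2}; Z {2,4,6}->{2}; W {2,3,4,5}->{4}
So after constraint 2: D(V) = {2,3,4,5,6}

Answer: {2,3,4,5,6}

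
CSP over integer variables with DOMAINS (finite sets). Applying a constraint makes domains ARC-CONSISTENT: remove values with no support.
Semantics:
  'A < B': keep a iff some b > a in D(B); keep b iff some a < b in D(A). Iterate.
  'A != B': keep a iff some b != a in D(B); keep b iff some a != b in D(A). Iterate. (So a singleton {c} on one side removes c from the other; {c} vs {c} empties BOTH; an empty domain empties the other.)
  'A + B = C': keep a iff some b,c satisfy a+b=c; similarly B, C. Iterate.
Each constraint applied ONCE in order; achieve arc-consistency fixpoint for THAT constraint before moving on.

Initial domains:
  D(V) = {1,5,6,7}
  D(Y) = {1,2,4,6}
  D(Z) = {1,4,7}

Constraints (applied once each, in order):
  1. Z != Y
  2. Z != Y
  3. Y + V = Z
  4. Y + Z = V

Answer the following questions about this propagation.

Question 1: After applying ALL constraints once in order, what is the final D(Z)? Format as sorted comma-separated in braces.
Constraint 1 (Z != Y) on D(Z)={1,4,7} D(Y)={1,2,4,6}: no change
Constraint 2 (Z != Y) on D(Z)={1,4,7} D(Y)={1,2,4,6}: no change
Constraint 3 (Y + V = Z) on D(Y)={1,2,4,6} D(V)={1,5,6,7} D(Z)={1,4,7}: Y {1,2,4,6}->{1,2,6}; V {1,5,6,7}->{1,5,6}; Z {1,4,7}->{7}
Constraint 4 (Y + Z = V) on D(Y)={1,2,6} D(Z)={7} D(V)={1,5,6}: Y {1,2,6}->{}; Z {7}->{}; V {1,5,6}->{}
So after all 4 constraints: D(Z) = {}

Answer: {}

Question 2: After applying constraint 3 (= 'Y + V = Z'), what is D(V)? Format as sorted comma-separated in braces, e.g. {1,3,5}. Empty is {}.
Constraint 1 (Z != Y) on D(Z)={1,4,7} D(Y)={1,2,4,6}: no change
Constraint 2 (Z != Y) on D(Z)={1,4,7} D(Y)={1,2,4,6}: no change
Constraint 3 (Y + V = Z) on D(Y)={1,2,4,6} D(V)={1,5,6,7} D(Z)={1,4,7}: Y {1,2,4,6}->{1,2,6}; V {1,5,6,7}->{1,5,6}; Z {1,4,7}->{7}
So after constraint 3: D(V) = {1,5,6}

Answer: {1,5,6}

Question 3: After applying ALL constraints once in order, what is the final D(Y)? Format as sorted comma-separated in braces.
Answer: {}

Derivation:
Constraint 1 (Z != Y) on D(Z)={1,4,7} D(Y)={1,2,4,6}: no change
Constraint 2 (Z != Y) on D(Z)={1,4,7} D(Y)={1,2,4,6}: no change
Constraint 3 (Y + V = Z) on D(Y)={1,2,4,6} D(V)={1,5,6,7} D(Z)={1,4,7}: Y {1,2,4,6}->{1,2,6}; V {1,5,6,7}->{1,5,6}; Z {1,4,7}->{7}
Constraint 4 (Y + Z = V) on D(Y)={1,2,6} D(Z)={7} D(V)={1,5,6}: Y {1,2,6}->{}; Z {7}->{}; V {1,5,6}->{}
So after all 4 constraints: D(Y) = {}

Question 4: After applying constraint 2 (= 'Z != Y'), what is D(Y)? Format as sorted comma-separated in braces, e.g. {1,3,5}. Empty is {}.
Constraint 1 (Z != Y) on D(Z)={1,4,7} D(Y)={1,2,4,6}: no change
Constraint 2 (Z != Y) on D(Z)={1,4,7} D(Y)={1,2,4,6}: no change
So after constraint 2: D(Y) = {1,2,4,6}

Answer: {1,2,4,6}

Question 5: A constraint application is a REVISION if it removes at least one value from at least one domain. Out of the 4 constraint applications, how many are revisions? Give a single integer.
Constraint 1 (Z != Y) on D(Z)={1,4,7} D(Y)={1,2,4,6}: no change => not a revision
Constraint 2 (Z != Y) on D(Z)={1,4,7} D(Y)={1,2,4,6}: no change => not a revision
Constraint 3 (Y + V = Z) on D(Y)={1,2,4,6} D(V)={1,5,6,7} D(Z)={1,4,7}: Y {1,2,4,6}->{1,2,6}; V {1,5,6,7}->{1,5,6}; Z {1,4,7}->{7} => REVISION
Constraint 4 (Y + Z = V) on D(Y)={1,2,6} D(Z)={7} D(V)={1,5,6}: Y {1,2,6}->{}; Z {7}->{}; V {1,5,6}->{} => REVISION
Total revisions = 2

Answer: 2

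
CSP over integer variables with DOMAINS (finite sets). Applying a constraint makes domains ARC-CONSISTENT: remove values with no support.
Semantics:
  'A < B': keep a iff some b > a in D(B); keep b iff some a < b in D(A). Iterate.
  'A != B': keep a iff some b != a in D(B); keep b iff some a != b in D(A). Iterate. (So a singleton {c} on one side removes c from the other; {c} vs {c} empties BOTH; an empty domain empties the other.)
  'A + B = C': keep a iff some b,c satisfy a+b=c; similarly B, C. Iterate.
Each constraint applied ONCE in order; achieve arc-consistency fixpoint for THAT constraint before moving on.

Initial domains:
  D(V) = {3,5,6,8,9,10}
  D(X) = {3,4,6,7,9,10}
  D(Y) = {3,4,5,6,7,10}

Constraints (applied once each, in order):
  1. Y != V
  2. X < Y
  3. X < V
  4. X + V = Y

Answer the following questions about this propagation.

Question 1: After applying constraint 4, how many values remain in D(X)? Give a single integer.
Constraint 1 (Y != V) on D(Y)={3,4,5,6,7,10} D(V)={3,5,6,8,9,10}: no change
Constraint 2 (X < Y) on D(X)={3,4,6,7,9,10} D(Y)={3,4,5,6,7,10}: X {3,4,6,7,9,10}->{3,4,6,7,9}; Y {3,4,5,6,7,10}->{4,5,6,7,10}
Constraint 3 (X < V) on D(X)={3,4,6,7,9} D(V)={3,5,6,8,9,10}: V {3,5,6,8,9,10}->{5,6,8,9,10}
Constraint 4 (X + V = Y) on D(X)={3,4,6,7,9} D(V)={5,6,8,9,10} D(Y)={4,5,6,7,10}: X {3,4,6,7,9}->{4}; V {5,6,8,9,10}->{6}; Y {4,5,6,7,10}->{10}
So after constraint 4: D(X)={4}, size = 1

Answer: 1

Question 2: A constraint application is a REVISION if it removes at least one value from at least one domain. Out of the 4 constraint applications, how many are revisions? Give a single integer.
Answer: 3

Derivation:
Constraint 1 (Y != V) on D(Y)={3,4,5,6,7,10} D(V)={3,5,6,8,9,10}: no change => not a revision
Constraint 2 (X < Y) on D(X)={3,4,6,7,9,10} D(Y)={3,4,5,6,7,10}: X {3,4,6,7,9,10}->{3,4,6,7,9}; Y {3,4,5,6,7,10}->{4,5,6,7,10} => REVISION
Constraint 3 (X < V) on D(X)={3,4,6,7,9} D(V)={3,5,6,8,9,10}: V {3,5,6,8,9,10}->{5,6,8,9,10} => REVISION
Constraint 4 (X + V = Y) on D(X)={3,4,6,7,9} D(V)={5,6,8,9,10} D(Y)={4,5,6,7,10}: X {3,4,6,7,9}->{4}; V {5,6,8,9,10}->{6}; Y {4,5,6,7,10}->{10} => REVISION
Total revisions = 3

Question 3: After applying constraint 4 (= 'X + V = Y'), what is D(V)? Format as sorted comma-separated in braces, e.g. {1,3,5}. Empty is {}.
Constraint 1 (Y != V) on D(Y)={3,4,5,6,7,10} D(V)={3,5,6,8,9,10}: no change
Constraint 2 (X < Y) on D(X)={3,4,6,7,9,10} D(Y)={3,4,5,6,7,10}: X {3,4,6,7,9,10}->{3,4,6,7,9}; Y {3,4,5,6,7,10}->{4,5,6,7,10}
Constraint 3 (X < V) on D(X)={3,4,6,7,9} D(V)={3,5,6,8,9,10}: V {3,5,6,8,9,10}->{5,6,8,9,10}
Constraint 4 (X + V = Y) on D(X)={3,4,6,7,9} D(V)={5,6,8,9,10} D(Y)={4,5,6,7,10}: X {3,4,6,7,9}->{4}; V {5,6,8,9,10}->{6}; Y {4,5,6,7,10}->{10}
So after constraint 4: D(V) = {6}

Answer: {6}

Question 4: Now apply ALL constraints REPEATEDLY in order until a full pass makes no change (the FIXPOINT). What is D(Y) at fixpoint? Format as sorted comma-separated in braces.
Answer: {10}

Derivation:
pass 0 (initial): D(Y)={3,4,5,6,7,10}
pass 1: V {3,5,6,8,9,10}->{6}; X {3,4,6,7,9,10}->{4}; Y {3,4,5,6,7,10}->{10}
pass 2: no change
Fixpoint after 2 passes: D(Y) = {10}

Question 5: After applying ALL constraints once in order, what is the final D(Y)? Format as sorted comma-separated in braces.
Constraint 1 (Y != V) on D(Y)={3,4,5,6,7,10} D(V)={3,5,6,8,9,10}: no change
Constraint 2 (X < Y) on D(X)={3,4,6,7,9,10} D(Y)={3,4,5,6,7,10}: X {3,4,6,7,9,10}->{3,4,6,7,9}; Y {3,4,5,6,7,10}->{4,5,6,7,10}
Constraint 3 (X < V) on D(X)={3,4,6,7,9} D(V)={3,5,6,8,9,10}: V {3,5,6,8,9,10}->{5,6,8,9,10}
Constraint 4 (X + V = Y) on D(X)={3,4,6,7,9} D(V)={5,6,8,9,10} D(Y)={4,5,6,7,10}: X {3,4,6,7,9}->{4}; V {5,6,8,9,10}->{6}; Y {4,5,6,7,10}->{10}
So after all 4 constraints: D(Y) = {10}

Answer: {10}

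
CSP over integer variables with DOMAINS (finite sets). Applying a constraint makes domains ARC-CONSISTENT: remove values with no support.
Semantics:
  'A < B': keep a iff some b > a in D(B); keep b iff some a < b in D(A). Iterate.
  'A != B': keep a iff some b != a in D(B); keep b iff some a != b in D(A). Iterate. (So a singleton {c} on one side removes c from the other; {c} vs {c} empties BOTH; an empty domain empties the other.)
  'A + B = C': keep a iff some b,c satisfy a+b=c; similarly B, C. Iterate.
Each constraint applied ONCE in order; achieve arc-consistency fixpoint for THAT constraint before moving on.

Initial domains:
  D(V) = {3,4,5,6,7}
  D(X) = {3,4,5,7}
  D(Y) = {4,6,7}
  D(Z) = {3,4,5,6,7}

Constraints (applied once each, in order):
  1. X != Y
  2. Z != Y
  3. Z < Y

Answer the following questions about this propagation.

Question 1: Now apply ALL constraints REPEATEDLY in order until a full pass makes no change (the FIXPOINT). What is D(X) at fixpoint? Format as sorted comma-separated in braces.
pass 0 (initial): D(X)={3,4,5,7}
pass 1: Z {3,4,5,6,7}->{3,4,5,6}
pass 2: no change
Fixpoint after 2 passes: D(X) = {3,4,5,7}

Answer: {3,4,5,7}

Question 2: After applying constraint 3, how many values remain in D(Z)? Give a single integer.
Answer: 4

Derivation:
Constraint 1 (X != Y) on D(X)={3,4,5,7} D(Y)={4,6,7}: no change
Constraint 2 (Z != Y) on D(Z)={3,4,5,6,7} D(Y)={4,6,7}: no change
Constraint 3 (Z < Y) on D(Z)={3,4,5,6,7} D(Y)={4,6,7}: Z {3,4,5,6,7}->{3,4,5,6}
So after constraint 3: D(Z)={3,4,5,6}, size = 4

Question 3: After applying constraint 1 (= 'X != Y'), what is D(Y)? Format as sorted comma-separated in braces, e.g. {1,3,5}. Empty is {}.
Answer: {4,6,7}

Derivation:
Constraint 1 (X != Y) on D(X)={3,4,5,7} D(Y)={4,6,7}: no change
So after constraint 1: D(Y) = {4,6,7}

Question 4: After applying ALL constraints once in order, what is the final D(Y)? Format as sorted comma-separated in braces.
Constraint 1 (X != Y) on D(X)={3,4,5,7} D(Y)={4,6,7}: no change
Constraint 2 (Z != Y) on D(Z)={3,4,5,6,7} D(Y)={4,6,7}: no change
Constraint 3 (Z < Y) on D(Z)={3,4,5,6,7} D(Y)={4,6,7}: Z {3,4,5,6,7}->{3,4,5,6}
So after all 3 constraints: D(Y) = {4,6,7}

Answer: {4,6,7}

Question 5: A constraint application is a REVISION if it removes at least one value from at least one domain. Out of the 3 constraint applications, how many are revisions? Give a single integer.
Constraint 1 (X != Y) on D(X)={3,4,5,7} D(Y)={4,6,7}: no change => not a revision
Constraint 2 (Z != Y) on D(Z)={3,4,5,6,7} D(Y)={4,6,7}: no change => not a revision
Constraint 3 (Z < Y) on D(Z)={3,4,5,6,7} D(Y)={4,6,7}: Z {3,4,5,6,7}->{3,4,5,6} => REVISION
Total revisions = 1

Answer: 1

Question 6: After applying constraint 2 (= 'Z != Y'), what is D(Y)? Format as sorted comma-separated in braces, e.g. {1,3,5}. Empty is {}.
Answer: {4,6,7}

Derivation:
Constraint 1 (X != Y) on D(X)={3,4,5,7} D(Y)={4,6,7}: no change
Constraint 2 (Z != Y) on D(Z)={3,4,5,6,7} D(Y)={4,6,7}: no change
So after constraint 2: D(Y) = {4,6,7}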